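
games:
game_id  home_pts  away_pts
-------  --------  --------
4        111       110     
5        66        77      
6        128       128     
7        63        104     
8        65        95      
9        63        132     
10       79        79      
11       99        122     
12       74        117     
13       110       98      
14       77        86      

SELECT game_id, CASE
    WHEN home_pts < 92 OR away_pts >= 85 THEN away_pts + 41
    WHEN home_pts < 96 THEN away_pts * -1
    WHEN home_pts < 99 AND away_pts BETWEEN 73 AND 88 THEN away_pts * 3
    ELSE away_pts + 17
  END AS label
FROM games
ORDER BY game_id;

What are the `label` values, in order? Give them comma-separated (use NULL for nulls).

151, 118, 169, 145, 136, 173, 120, 163, 158, 139, 127

game_id=4: home_pts < 92 OR away_pts >= 85 → 151
game_id=5: home_pts < 92 OR away_pts >= 85 → 118
game_id=6: home_pts < 92 OR away_pts >= 85 → 169
game_id=7: home_pts < 92 OR away_pts >= 85 → 145
game_id=8: home_pts < 92 OR away_pts >= 85 → 136
game_id=9: home_pts < 92 OR away_pts >= 85 → 173
game_id=10: home_pts < 92 OR away_pts >= 85 → 120
game_id=11: home_pts < 92 OR away_pts >= 85 → 163
game_id=12: home_pts < 92 OR away_pts >= 85 → 158
game_id=13: home_pts < 92 OR away_pts >= 85 → 139
game_id=14: home_pts < 92 OR away_pts >= 85 → 127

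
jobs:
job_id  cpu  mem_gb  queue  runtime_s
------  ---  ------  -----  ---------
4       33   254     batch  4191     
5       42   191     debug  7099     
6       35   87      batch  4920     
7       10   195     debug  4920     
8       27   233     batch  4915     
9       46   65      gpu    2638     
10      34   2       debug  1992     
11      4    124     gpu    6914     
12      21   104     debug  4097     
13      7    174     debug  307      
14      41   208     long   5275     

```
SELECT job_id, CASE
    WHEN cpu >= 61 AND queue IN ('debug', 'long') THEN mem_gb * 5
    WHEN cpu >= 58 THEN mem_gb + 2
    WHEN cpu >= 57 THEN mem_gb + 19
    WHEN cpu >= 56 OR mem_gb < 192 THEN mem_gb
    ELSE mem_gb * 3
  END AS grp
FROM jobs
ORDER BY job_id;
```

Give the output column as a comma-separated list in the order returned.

762, 191, 87, 585, 699, 65, 2, 124, 104, 174, 624

job_id=4: ELSE → 762
job_id=5: cpu >= 56 OR mem_gb < 192 → 191
job_id=6: cpu >= 56 OR mem_gb < 192 → 87
job_id=7: ELSE → 585
job_id=8: ELSE → 699
job_id=9: cpu >= 56 OR mem_gb < 192 → 65
job_id=10: cpu >= 56 OR mem_gb < 192 → 2
job_id=11: cpu >= 56 OR mem_gb < 192 → 124
job_id=12: cpu >= 56 OR mem_gb < 192 → 104
job_id=13: cpu >= 56 OR mem_gb < 192 → 174
job_id=14: ELSE → 624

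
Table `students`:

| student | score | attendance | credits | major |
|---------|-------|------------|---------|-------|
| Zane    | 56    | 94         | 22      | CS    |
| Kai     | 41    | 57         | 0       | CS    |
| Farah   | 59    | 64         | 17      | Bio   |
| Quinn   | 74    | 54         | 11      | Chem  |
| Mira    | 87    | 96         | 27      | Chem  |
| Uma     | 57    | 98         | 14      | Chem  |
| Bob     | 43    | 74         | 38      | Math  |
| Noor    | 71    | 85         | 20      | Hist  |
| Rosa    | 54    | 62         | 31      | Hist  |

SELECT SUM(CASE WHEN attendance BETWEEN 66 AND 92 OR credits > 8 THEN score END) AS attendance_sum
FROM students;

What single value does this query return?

student=Zane: ✓ → 56
student=Kai: ✗
student=Farah: ✓ → 59
student=Quinn: ✓ → 74
student=Mira: ✓ → 87
student=Uma: ✓ → 57
student=Bob: ✓ → 43
student=Noor: ✓ → 71
student=Rosa: ✓ → 54
attendance_sum = 56 + 59 + 74 + 87 + 57 + 43 + 71 + 54 = 501

501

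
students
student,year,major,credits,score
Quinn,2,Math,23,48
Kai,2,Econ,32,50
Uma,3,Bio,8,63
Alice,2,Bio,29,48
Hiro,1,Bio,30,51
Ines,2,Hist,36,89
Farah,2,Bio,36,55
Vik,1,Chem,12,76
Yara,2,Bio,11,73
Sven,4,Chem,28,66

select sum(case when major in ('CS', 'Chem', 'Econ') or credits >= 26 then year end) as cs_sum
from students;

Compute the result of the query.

student=Quinn: ✗
student=Kai: ✓ → 2
student=Uma: ✗
student=Alice: ✓ → 2
student=Hiro: ✓ → 1
student=Ines: ✓ → 2
student=Farah: ✓ → 2
student=Vik: ✓ → 1
student=Yara: ✗
student=Sven: ✓ → 4
cs_sum = 2 + 2 + 1 + 2 + 2 + 1 + 4 = 14

14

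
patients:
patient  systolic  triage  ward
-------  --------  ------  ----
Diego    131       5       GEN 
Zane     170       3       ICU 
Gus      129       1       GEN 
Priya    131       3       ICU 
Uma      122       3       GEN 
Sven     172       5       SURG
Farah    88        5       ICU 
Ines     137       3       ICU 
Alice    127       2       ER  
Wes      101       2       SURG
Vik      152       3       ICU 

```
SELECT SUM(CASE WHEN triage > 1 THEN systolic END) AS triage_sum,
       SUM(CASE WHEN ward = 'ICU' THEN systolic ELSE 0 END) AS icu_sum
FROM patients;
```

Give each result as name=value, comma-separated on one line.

[triage_sum: triage > 1]
patient=Diego: ✓ → 131
patient=Zane: ✓ → 170
patient=Gus: ✗
patient=Priya: ✓ → 131
patient=Uma: ✓ → 122
patient=Sven: ✓ → 172
patient=Farah: ✓ → 88
patient=Ines: ✓ → 137
patient=Alice: ✓ → 127
patient=Wes: ✓ → 101
patient=Vik: ✓ → 152
triage_sum = 131 + 170 + 131 + 122 + 172 + 88 + 137 + 127 + 101 + 152 = 1331
—
[icu_sum: ward = 'ICU']
patient=Diego: ✗
patient=Zane: ✓ → 170
patient=Gus: ✗
patient=Priya: ✓ → 131
patient=Uma: ✗
patient=Sven: ✗
patient=Farah: ✓ → 88
patient=Ines: ✓ → 137
patient=Alice: ✗
patient=Wes: ✗
patient=Vik: ✓ → 152
icu_sum = 170 + 131 + 88 + 137 + 152 = 678

triage_sum=1331, icu_sum=678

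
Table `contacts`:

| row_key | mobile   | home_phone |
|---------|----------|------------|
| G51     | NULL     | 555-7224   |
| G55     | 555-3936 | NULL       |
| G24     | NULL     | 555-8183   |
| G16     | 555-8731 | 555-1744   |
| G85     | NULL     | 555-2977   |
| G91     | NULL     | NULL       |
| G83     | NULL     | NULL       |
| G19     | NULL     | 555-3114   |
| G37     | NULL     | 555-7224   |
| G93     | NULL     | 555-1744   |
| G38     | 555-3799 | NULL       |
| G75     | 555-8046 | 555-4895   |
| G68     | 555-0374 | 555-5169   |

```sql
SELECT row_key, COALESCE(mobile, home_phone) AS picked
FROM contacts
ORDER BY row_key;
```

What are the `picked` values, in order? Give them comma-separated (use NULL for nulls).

row_key=G16: mobile=555-8731 → 555-8731
row_key=G19: mobile=NULL, home_phone=555-3114 → 555-3114
row_key=G24: mobile=NULL, home_phone=555-8183 → 555-8183
row_key=G37: mobile=NULL, home_phone=555-7224 → 555-7224
row_key=G38: mobile=555-3799 → 555-3799
row_key=G51: mobile=NULL, home_phone=555-7224 → 555-7224
row_key=G55: mobile=555-3936 → 555-3936
row_key=G68: mobile=555-0374 → 555-0374
row_key=G75: mobile=555-8046 → 555-8046
row_key=G83: mobile=NULL, home_phone=NULL (all NULL) → NULL
row_key=G85: mobile=NULL, home_phone=555-2977 → 555-2977
row_key=G91: mobile=NULL, home_phone=NULL (all NULL) → NULL
row_key=G93: mobile=NULL, home_phone=555-1744 → 555-1744

555-8731, 555-3114, 555-8183, 555-7224, 555-3799, 555-7224, 555-3936, 555-0374, 555-8046, NULL, 555-2977, NULL, 555-1744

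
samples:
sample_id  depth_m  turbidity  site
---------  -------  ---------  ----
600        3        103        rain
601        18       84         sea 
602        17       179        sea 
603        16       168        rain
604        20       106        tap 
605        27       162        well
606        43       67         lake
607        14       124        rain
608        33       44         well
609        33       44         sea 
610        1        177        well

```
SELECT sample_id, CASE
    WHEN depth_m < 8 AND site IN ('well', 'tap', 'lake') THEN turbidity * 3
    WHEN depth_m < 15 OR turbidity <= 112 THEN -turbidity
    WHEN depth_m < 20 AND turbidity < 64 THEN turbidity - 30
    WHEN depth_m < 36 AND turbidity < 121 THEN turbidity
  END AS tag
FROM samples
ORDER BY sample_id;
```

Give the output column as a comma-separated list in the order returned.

-103, -84, NULL, NULL, -106, NULL, -67, -124, -44, -44, 531

sample_id=600: depth_m < 15 OR turbidity <= 112 → -103
sample_id=601: depth_m < 15 OR turbidity <= 112 → -84
sample_id=602: (no match → NULL) → NULL
sample_id=603: (no match → NULL) → NULL
sample_id=604: depth_m < 15 OR turbidity <= 112 → -106
sample_id=605: (no match → NULL) → NULL
sample_id=606: depth_m < 15 OR turbidity <= 112 → -67
sample_id=607: depth_m < 15 OR turbidity <= 112 → -124
sample_id=608: depth_m < 15 OR turbidity <= 112 → -44
sample_id=609: depth_m < 15 OR turbidity <= 112 → -44
sample_id=610: depth_m < 8 AND site IN ('well', 'tap', 'lake') → 531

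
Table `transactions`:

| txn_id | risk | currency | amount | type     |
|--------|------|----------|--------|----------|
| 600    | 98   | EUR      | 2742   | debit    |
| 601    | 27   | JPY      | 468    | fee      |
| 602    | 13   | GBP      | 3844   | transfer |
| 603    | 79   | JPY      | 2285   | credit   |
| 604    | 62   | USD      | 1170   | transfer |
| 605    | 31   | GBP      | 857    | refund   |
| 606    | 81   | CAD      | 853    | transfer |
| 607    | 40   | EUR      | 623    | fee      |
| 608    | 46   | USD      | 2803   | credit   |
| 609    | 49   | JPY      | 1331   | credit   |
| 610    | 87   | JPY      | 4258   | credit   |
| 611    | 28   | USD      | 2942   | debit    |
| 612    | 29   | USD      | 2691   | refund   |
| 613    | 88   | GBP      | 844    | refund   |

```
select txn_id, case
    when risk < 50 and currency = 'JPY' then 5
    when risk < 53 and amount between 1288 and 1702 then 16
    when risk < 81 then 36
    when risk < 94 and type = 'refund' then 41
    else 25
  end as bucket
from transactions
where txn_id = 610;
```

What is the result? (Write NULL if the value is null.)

25

txn_id = 610: risk=87, currency=JPY, amount=4258, type=credit.
risk < 50 and currency = 'JPY' → false
risk < 53 and amount between 1288 and 1702 → false
risk < 81 → false
risk < 94 and type = 'refund' → false
No prior WHEN matched → ELSE → 25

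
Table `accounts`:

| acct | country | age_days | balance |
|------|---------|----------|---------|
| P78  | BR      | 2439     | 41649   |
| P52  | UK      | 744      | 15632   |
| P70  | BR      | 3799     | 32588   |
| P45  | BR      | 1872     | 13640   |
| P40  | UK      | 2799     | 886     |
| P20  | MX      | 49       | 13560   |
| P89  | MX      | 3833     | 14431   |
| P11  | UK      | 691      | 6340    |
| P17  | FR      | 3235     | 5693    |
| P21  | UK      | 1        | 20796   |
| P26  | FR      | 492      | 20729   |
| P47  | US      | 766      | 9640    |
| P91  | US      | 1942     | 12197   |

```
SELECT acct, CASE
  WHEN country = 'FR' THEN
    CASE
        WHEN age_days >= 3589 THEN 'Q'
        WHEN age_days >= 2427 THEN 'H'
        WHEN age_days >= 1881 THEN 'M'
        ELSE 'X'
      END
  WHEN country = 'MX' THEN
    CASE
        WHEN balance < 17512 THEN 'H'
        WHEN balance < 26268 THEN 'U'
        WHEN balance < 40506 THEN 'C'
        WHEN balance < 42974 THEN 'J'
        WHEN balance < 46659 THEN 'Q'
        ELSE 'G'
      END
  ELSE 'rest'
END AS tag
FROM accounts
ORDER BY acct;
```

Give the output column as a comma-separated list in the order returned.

rest, H, H, rest, X, rest, rest, rest, rest, rest, rest, H, rest

acct=P11: country='UK' → outer ELSE → rest
acct=P17: country='FR' → inner[age_days >= 2427] → H
acct=P20: country='MX' → inner[balance < 17512] → H
acct=P21: country='UK' → outer ELSE → rest
acct=P26: country='FR' → inner[ELSE] → X
acct=P40: country='UK' → outer ELSE → rest
acct=P45: country='BR' → outer ELSE → rest
acct=P47: country='US' → outer ELSE → rest
acct=P52: country='UK' → outer ELSE → rest
acct=P70: country='BR' → outer ELSE → rest
acct=P78: country='BR' → outer ELSE → rest
acct=P89: country='MX' → inner[balance < 17512] → H
acct=P91: country='US' → outer ELSE → rest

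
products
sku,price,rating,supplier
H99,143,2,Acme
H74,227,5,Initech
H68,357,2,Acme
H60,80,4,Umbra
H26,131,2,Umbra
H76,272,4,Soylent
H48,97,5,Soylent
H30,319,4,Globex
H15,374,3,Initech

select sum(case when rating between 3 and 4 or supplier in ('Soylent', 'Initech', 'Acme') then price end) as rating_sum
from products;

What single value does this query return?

1869

sku=H99: ✓ → 143
sku=H74: ✓ → 227
sku=H68: ✓ → 357
sku=H60: ✓ → 80
sku=H26: ✗
sku=H76: ✓ → 272
sku=H48: ✓ → 97
sku=H30: ✓ → 319
sku=H15: ✓ → 374
rating_sum = 143 + 227 + 357 + 80 + 272 + 97 + 319 + 374 = 1869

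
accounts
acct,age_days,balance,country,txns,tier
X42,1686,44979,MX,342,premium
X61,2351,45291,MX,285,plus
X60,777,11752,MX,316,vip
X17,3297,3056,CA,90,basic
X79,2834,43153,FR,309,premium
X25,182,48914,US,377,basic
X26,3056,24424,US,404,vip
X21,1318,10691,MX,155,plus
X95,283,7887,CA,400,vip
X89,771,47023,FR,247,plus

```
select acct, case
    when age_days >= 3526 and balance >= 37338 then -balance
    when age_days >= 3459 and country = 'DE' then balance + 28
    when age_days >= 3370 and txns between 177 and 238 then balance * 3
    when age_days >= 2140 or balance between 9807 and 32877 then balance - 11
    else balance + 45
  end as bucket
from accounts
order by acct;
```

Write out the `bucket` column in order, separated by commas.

acct=X17: age_days >= 2140 or balance between 9807 and 32877 → 3045
acct=X21: age_days >= 2140 or balance between 9807 and 32877 → 10680
acct=X25: ELSE → 48959
acct=X26: age_days >= 2140 or balance between 9807 and 32877 → 24413
acct=X42: ELSE → 45024
acct=X60: age_days >= 2140 or balance between 9807 and 32877 → 11741
acct=X61: age_days >= 2140 or balance between 9807 and 32877 → 45280
acct=X79: age_days >= 2140 or balance between 9807 and 32877 → 43142
acct=X89: ELSE → 47068
acct=X95: ELSE → 7932

3045, 10680, 48959, 24413, 45024, 11741, 45280, 43142, 47068, 7932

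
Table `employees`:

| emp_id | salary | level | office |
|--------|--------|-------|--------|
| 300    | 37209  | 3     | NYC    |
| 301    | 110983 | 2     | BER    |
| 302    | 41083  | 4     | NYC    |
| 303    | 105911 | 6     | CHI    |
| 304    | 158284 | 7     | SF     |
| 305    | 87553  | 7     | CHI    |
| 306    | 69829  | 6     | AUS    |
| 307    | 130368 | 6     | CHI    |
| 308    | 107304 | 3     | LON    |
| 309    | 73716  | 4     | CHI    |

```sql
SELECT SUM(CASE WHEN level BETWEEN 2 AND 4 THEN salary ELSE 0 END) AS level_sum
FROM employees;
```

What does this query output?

370295

emp_id=300: ✓ → 37209
emp_id=301: ✓ → 110983
emp_id=302: ✓ → 41083
emp_id=303: ✗
emp_id=304: ✗
emp_id=305: ✗
emp_id=306: ✗
emp_id=307: ✗
emp_id=308: ✓ → 107304
emp_id=309: ✓ → 73716
level_sum = 37209 + 110983 + 41083 + 107304 + 73716 = 370295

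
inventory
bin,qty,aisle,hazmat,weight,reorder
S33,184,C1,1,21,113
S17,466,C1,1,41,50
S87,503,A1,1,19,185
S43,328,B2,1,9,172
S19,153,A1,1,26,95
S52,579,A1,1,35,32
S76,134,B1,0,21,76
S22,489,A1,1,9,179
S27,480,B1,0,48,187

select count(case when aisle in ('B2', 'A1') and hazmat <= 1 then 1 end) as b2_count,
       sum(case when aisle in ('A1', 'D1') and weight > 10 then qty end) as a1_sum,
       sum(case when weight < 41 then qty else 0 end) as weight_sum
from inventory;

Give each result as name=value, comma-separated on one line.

b2_count=5, a1_sum=1235, weight_sum=2370

[b2_count: aisle in ('B2', 'A1') and hazmat <= 1]
bin=S33: ✗
bin=S17: ✗
bin=S87: ✓ → 1
bin=S43: ✓ → 1
bin=S19: ✓ → 1
bin=S52: ✓ → 1
bin=S76: ✗
bin=S22: ✓ → 1
bin=S27: ✗
b2_count = COUNT(1, 1, 1, 1, 1) = 5
—
[a1_sum: aisle in ('A1', 'D1') and weight > 10]
bin=S33: ✗
bin=S17: ✗
bin=S87: ✓ → 503
bin=S43: ✗
bin=S19: ✓ → 153
bin=S52: ✓ → 579
bin=S76: ✗
bin=S22: ✗
bin=S27: ✗
a1_sum = 503 + 153 + 579 = 1235
—
[weight_sum: weight < 41]
bin=S33: ✓ → 184
bin=S17: ✗
bin=S87: ✓ → 503
bin=S43: ✓ → 328
bin=S19: ✓ → 153
bin=S52: ✓ → 579
bin=S76: ✓ → 134
bin=S22: ✓ → 489
bin=S27: ✗
weight_sum = 184 + 503 + 328 + 153 + 579 + 134 + 489 = 2370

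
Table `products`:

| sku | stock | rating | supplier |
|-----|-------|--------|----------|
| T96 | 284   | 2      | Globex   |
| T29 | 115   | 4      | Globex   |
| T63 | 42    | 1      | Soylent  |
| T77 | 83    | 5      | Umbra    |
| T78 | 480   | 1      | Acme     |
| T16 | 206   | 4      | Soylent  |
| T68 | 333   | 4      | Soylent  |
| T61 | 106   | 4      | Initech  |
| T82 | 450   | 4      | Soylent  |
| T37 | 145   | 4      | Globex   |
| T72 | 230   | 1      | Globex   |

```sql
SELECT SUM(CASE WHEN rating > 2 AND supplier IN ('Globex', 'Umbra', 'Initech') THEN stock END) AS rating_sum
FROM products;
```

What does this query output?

sku=T96: ✗
sku=T29: ✓ → 115
sku=T63: ✗
sku=T77: ✓ → 83
sku=T78: ✗
sku=T16: ✗
sku=T68: ✗
sku=T61: ✓ → 106
sku=T82: ✗
sku=T37: ✓ → 145
sku=T72: ✗
rating_sum = 115 + 83 + 106 + 145 = 449

449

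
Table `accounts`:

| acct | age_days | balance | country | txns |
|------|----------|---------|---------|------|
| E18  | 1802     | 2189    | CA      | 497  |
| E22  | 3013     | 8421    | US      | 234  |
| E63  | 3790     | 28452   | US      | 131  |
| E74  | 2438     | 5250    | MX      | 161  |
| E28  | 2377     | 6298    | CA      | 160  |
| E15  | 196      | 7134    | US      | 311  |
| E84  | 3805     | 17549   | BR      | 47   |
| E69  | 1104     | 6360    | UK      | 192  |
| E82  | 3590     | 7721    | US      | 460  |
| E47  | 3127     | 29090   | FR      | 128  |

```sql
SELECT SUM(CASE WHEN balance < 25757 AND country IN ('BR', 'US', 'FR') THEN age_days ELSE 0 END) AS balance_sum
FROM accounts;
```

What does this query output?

10604

acct=E18: ✗
acct=E22: ✓ → 3013
acct=E63: ✗
acct=E74: ✗
acct=E28: ✗
acct=E15: ✓ → 196
acct=E84: ✓ → 3805
acct=E69: ✗
acct=E82: ✓ → 3590
acct=E47: ✗
balance_sum = 3013 + 196 + 3805 + 3590 = 10604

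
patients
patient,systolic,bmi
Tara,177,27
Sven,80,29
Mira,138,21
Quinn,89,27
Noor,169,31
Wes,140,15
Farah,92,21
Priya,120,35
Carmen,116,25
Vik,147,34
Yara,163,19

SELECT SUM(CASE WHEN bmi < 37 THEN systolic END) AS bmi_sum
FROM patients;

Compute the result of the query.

patient=Tara: ✓ → 177
patient=Sven: ✓ → 80
patient=Mira: ✓ → 138
patient=Quinn: ✓ → 89
patient=Noor: ✓ → 169
patient=Wes: ✓ → 140
patient=Farah: ✓ → 92
patient=Priya: ✓ → 120
patient=Carmen: ✓ → 116
patient=Vik: ✓ → 147
patient=Yara: ✓ → 163
bmi_sum = 177 + 80 + 138 + 89 + 169 + 140 + 92 + 120 + 116 + 147 + 163 = 1431

1431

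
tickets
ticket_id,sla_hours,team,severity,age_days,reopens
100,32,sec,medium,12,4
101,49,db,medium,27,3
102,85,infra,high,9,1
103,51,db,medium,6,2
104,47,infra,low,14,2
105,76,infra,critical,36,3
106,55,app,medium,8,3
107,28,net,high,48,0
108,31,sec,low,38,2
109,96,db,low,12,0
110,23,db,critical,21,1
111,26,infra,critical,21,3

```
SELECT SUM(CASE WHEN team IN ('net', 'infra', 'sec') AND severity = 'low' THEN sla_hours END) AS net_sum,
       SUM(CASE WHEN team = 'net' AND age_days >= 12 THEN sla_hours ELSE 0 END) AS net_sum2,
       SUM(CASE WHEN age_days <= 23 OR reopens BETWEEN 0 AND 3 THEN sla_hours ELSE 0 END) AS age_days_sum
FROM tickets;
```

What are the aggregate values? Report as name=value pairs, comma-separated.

[net_sum: team IN ('net', 'infra', 'sec') AND severity = 'low']
ticket_id=100: ✗
ticket_id=101: ✗
ticket_id=102: ✗
ticket_id=103: ✗
ticket_id=104: ✓ → 47
ticket_id=105: ✗
ticket_id=106: ✗
ticket_id=107: ✗
ticket_id=108: ✓ → 31
ticket_id=109: ✗
ticket_id=110: ✗
ticket_id=111: ✗
net_sum = 47 + 31 = 78
—
[net_sum2: team = 'net' AND age_days >= 12]
ticket_id=100: ✗
ticket_id=101: ✗
ticket_id=102: ✗
ticket_id=103: ✗
ticket_id=104: ✗
ticket_id=105: ✗
ticket_id=106: ✗
ticket_id=107: ✓ → 28
ticket_id=108: ✗
ticket_id=109: ✗
ticket_id=110: ✗
ticket_id=111: ✗
net_sum2 = 28
—
[age_days_sum: age_days <= 23 OR reopens BETWEEN 0 AND 3]
ticket_id=100: ✓ → 32
ticket_id=101: ✓ → 49
ticket_id=102: ✓ → 85
ticket_id=103: ✓ → 51
ticket_id=104: ✓ → 47
ticket_id=105: ✓ → 76
ticket_id=106: ✓ → 55
ticket_id=107: ✓ → 28
ticket_id=108: ✓ → 31
ticket_id=109: ✓ → 96
ticket_id=110: ✓ → 23
ticket_id=111: ✓ → 26
age_days_sum = 32 + 49 + 85 + 51 + 47 + 76 + 55 + 28 + 31 + 96 + 23 + 26 = 599

net_sum=78, net_sum2=28, age_days_sum=599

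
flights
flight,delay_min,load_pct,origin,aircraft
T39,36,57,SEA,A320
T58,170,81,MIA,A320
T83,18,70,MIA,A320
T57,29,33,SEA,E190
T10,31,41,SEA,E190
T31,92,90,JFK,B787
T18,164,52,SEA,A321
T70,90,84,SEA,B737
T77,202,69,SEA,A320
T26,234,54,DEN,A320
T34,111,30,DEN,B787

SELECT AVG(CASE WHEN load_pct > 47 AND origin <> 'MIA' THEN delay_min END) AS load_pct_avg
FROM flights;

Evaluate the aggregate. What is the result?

flight=T39: ✓ → 36
flight=T58: ✗
flight=T83: ✗
flight=T57: ✗
flight=T10: ✗
flight=T31: ✓ → 92
flight=T18: ✓ → 164
flight=T70: ✓ → 90
flight=T77: ✓ → 202
flight=T26: ✓ → 234
flight=T34: ✗
load_pct_avg = (36 + 92 + 164 + 90 + 202 + 234) / 6 = 136.3333333333

136.3333333333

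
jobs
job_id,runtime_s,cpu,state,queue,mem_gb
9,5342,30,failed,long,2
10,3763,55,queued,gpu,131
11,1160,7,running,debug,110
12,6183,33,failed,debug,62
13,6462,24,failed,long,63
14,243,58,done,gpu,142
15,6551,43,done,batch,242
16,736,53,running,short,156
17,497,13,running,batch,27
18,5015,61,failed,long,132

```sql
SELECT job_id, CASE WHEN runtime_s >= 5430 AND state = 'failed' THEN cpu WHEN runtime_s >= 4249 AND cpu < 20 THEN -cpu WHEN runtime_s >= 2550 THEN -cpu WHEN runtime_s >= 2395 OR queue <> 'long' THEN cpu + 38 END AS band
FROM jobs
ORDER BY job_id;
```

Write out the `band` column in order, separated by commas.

job_id=9: runtime_s >= 2550 → -30
job_id=10: runtime_s >= 2550 → -55
job_id=11: runtime_s >= 2395 OR queue <> 'long' → 45
job_id=12: runtime_s >= 5430 AND state = 'failed' → 33
job_id=13: runtime_s >= 5430 AND state = 'failed' → 24
job_id=14: runtime_s >= 2395 OR queue <> 'long' → 96
job_id=15: runtime_s >= 2550 → -43
job_id=16: runtime_s >= 2395 OR queue <> 'long' → 91
job_id=17: runtime_s >= 2395 OR queue <> 'long' → 51
job_id=18: runtime_s >= 2550 → -61

-30, -55, 45, 33, 24, 96, -43, 91, 51, -61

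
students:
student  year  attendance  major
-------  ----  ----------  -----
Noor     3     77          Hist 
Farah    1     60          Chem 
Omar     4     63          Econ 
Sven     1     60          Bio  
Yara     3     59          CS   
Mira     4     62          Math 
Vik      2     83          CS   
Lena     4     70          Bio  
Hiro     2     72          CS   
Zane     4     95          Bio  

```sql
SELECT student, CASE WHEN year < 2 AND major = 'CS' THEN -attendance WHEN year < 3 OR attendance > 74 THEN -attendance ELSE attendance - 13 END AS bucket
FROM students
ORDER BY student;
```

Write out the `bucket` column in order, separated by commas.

-60, -72, 57, 49, -77, 50, -60, -83, 46, -95

student=Farah: year < 3 OR attendance > 74 → -60
student=Hiro: year < 3 OR attendance > 74 → -72
student=Lena: ELSE → 57
student=Mira: ELSE → 49
student=Noor: year < 3 OR attendance > 74 → -77
student=Omar: ELSE → 50
student=Sven: year < 3 OR attendance > 74 → -60
student=Vik: year < 3 OR attendance > 74 → -83
student=Yara: ELSE → 46
student=Zane: year < 3 OR attendance > 74 → -95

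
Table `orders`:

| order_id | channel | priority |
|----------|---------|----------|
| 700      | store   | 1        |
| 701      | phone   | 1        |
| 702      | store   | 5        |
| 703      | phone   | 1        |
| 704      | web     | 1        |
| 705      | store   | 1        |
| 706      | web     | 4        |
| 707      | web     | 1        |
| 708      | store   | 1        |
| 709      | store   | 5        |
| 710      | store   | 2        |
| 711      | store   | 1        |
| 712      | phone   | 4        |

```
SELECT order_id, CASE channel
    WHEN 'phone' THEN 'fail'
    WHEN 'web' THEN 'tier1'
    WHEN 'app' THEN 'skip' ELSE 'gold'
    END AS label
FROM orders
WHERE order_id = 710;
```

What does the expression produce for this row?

gold

order_id = 710: channel=store, priority=2.
channel='phone' → false
channel='web' → false
channel='app' → false
No prior WHEN matched → ELSE → gold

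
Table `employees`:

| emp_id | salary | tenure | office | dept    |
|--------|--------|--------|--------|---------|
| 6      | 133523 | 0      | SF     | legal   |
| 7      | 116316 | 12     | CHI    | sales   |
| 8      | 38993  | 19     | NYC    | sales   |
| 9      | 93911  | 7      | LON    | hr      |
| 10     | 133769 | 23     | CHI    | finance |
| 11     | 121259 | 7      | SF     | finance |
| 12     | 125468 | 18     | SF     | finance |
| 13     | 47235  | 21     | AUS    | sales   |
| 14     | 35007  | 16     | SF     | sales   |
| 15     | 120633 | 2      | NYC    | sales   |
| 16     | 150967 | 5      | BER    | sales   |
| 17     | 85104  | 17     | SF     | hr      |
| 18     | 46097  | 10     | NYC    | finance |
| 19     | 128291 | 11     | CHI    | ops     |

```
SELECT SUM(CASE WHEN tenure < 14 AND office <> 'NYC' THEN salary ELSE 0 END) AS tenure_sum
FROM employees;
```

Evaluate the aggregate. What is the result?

744267

emp_id=6: ✓ → 133523
emp_id=7: ✓ → 116316
emp_id=8: ✗
emp_id=9: ✓ → 93911
emp_id=10: ✗
emp_id=11: ✓ → 121259
emp_id=12: ✗
emp_id=13: ✗
emp_id=14: ✗
emp_id=15: ✗
emp_id=16: ✓ → 150967
emp_id=17: ✗
emp_id=18: ✗
emp_id=19: ✓ → 128291
tenure_sum = 133523 + 116316 + 93911 + 121259 + 150967 + 128291 = 744267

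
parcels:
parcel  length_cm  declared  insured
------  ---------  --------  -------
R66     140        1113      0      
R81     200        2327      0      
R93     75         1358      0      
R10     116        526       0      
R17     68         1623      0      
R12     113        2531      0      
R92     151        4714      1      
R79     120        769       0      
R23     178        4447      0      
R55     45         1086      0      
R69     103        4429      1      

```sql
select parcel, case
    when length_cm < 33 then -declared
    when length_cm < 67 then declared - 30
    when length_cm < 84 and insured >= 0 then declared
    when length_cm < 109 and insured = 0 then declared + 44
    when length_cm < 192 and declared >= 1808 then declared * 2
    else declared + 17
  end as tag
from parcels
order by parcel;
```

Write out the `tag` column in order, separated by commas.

parcel=R10: ELSE → 543
parcel=R12: length_cm < 192 and declared >= 1808 → 5062
parcel=R17: length_cm < 84 and insured >= 0 → 1623
parcel=R23: length_cm < 192 and declared >= 1808 → 8894
parcel=R55: length_cm < 67 → 1056
parcel=R66: ELSE → 1130
parcel=R69: length_cm < 192 and declared >= 1808 → 8858
parcel=R79: ELSE → 786
parcel=R81: ELSE → 2344
parcel=R92: length_cm < 192 and declared >= 1808 → 9428
parcel=R93: length_cm < 84 and insured >= 0 → 1358

543, 5062, 1623, 8894, 1056, 1130, 8858, 786, 2344, 9428, 1358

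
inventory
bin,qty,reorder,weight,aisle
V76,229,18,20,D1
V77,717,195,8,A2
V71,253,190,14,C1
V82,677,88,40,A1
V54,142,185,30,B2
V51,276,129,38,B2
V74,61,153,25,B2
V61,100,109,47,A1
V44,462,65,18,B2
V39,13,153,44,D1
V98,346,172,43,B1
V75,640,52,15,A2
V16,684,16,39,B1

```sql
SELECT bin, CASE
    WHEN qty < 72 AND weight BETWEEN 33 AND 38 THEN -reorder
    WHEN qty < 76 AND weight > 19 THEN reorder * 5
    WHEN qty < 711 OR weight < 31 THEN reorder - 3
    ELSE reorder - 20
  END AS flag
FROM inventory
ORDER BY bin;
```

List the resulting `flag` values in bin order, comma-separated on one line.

bin=V16: qty < 711 OR weight < 31 → 13
bin=V39: qty < 76 AND weight > 19 → 765
bin=V44: qty < 711 OR weight < 31 → 62
bin=V51: qty < 711 OR weight < 31 → 126
bin=V54: qty < 711 OR weight < 31 → 182
bin=V61: qty < 711 OR weight < 31 → 106
bin=V71: qty < 711 OR weight < 31 → 187
bin=V74: qty < 76 AND weight > 19 → 765
bin=V75: qty < 711 OR weight < 31 → 49
bin=V76: qty < 711 OR weight < 31 → 15
bin=V77: qty < 711 OR weight < 31 → 192
bin=V82: qty < 711 OR weight < 31 → 85
bin=V98: qty < 711 OR weight < 31 → 169

13, 765, 62, 126, 182, 106, 187, 765, 49, 15, 192, 85, 169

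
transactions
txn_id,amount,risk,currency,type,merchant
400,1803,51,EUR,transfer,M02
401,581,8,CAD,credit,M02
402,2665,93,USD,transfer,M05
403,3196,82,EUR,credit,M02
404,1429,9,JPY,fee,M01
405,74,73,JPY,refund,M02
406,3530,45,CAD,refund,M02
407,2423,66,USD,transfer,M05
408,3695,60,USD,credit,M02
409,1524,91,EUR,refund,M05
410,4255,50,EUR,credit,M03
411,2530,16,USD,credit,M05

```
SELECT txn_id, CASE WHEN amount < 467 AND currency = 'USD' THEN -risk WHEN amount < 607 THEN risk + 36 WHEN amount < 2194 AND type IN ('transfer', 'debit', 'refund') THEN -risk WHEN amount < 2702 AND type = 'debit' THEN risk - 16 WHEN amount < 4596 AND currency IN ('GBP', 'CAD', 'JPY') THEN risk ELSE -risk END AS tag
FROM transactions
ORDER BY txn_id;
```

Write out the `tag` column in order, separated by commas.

txn_id=400: amount < 2194 AND type IN ('transfer', 'debit', 'refund') → -51
txn_id=401: amount < 607 → 44
txn_id=402: ELSE → -93
txn_id=403: ELSE → -82
txn_id=404: amount < 4596 AND currency IN ('GBP', 'CAD', 'JPY') → 9
txn_id=405: amount < 607 → 109
txn_id=406: amount < 4596 AND currency IN ('GBP', 'CAD', 'JPY') → 45
txn_id=407: ELSE → -66
txn_id=408: ELSE → -60
txn_id=409: amount < 2194 AND type IN ('transfer', 'debit', 'refund') → -91
txn_id=410: ELSE → -50
txn_id=411: ELSE → -16

-51, 44, -93, -82, 9, 109, 45, -66, -60, -91, -50, -16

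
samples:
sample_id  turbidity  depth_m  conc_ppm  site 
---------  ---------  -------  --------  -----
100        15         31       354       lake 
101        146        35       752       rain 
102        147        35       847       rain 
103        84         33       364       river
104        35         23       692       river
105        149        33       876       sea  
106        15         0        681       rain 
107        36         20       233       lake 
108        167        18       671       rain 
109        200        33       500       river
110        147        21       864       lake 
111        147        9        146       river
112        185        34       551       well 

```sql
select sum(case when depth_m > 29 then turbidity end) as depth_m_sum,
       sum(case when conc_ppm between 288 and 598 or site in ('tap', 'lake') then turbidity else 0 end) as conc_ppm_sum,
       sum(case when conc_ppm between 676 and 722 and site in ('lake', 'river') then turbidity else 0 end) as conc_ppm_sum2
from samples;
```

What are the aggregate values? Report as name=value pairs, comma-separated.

[depth_m_sum: depth_m > 29]
sample_id=100: ✓ → 15
sample_id=101: ✓ → 146
sample_id=102: ✓ → 147
sample_id=103: ✓ → 84
sample_id=104: ✗
sample_id=105: ✓ → 149
sample_id=106: ✗
sample_id=107: ✗
sample_id=108: ✗
sample_id=109: ✓ → 200
sample_id=110: ✗
sample_id=111: ✗
sample_id=112: ✓ → 185
depth_m_sum = 15 + 146 + 147 + 84 + 149 + 200 + 185 = 926
—
[conc_ppm_sum: conc_ppm between 288 and 598 or site in ('tap', 'lake')]
sample_id=100: ✓ → 15
sample_id=101: ✗
sample_id=102: ✗
sample_id=103: ✓ → 84
sample_id=104: ✗
sample_id=105: ✗
sample_id=106: ✗
sample_id=107: ✓ → 36
sample_id=108: ✗
sample_id=109: ✓ → 200
sample_id=110: ✓ → 147
sample_id=111: ✗
sample_id=112: ✓ → 185
conc_ppm_sum = 15 + 84 + 36 + 200 + 147 + 185 = 667
—
[conc_ppm_sum2: conc_ppm between 676 and 722 and site in ('lake', 'river')]
sample_id=100: ✗
sample_id=101: ✗
sample_id=102: ✗
sample_id=103: ✗
sample_id=104: ✓ → 35
sample_id=105: ✗
sample_id=106: ✗
sample_id=107: ✗
sample_id=108: ✗
sample_id=109: ✗
sample_id=110: ✗
sample_id=111: ✗
sample_id=112: ✗
conc_ppm_sum2 = 35

depth_m_sum=926, conc_ppm_sum=667, conc_ppm_sum2=35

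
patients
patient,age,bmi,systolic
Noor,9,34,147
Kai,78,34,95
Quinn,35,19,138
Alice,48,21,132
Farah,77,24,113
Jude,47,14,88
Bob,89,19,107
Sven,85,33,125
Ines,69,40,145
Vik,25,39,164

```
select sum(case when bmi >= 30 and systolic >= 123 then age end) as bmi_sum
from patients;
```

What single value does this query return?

188

patient=Noor: ✓ → 9
patient=Kai: ✗
patient=Quinn: ✗
patient=Alice: ✗
patient=Farah: ✗
patient=Jude: ✗
patient=Bob: ✗
patient=Sven: ✓ → 85
patient=Ines: ✓ → 69
patient=Vik: ✓ → 25
bmi_sum = 9 + 85 + 69 + 25 = 188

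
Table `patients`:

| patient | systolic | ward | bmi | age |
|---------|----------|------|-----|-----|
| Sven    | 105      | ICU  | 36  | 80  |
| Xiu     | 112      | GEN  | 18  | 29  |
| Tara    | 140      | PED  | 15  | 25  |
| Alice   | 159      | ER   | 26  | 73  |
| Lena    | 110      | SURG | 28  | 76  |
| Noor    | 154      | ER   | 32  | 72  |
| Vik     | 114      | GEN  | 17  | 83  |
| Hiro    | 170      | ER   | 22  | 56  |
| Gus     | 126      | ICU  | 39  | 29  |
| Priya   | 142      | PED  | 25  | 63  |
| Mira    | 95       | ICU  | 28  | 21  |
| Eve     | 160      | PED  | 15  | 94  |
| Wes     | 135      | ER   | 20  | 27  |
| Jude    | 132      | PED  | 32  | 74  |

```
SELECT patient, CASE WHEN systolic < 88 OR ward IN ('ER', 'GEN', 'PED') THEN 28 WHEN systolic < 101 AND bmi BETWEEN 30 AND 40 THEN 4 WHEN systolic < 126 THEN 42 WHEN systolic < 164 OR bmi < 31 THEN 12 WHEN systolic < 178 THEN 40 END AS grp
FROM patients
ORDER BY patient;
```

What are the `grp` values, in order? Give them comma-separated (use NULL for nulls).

patient=Alice: systolic < 88 OR ward IN ('ER', 'GEN', 'PED') → 28
patient=Eve: systolic < 88 OR ward IN ('ER', 'GEN', 'PED') → 28
patient=Gus: systolic < 164 OR bmi < 31 → 12
patient=Hiro: systolic < 88 OR ward IN ('ER', 'GEN', 'PED') → 28
patient=Jude: systolic < 88 OR ward IN ('ER', 'GEN', 'PED') → 28
patient=Lena: systolic < 126 → 42
patient=Mira: systolic < 126 → 42
patient=Noor: systolic < 88 OR ward IN ('ER', 'GEN', 'PED') → 28
patient=Priya: systolic < 88 OR ward IN ('ER', 'GEN', 'PED') → 28
patient=Sven: systolic < 126 → 42
patient=Tara: systolic < 88 OR ward IN ('ER', 'GEN', 'PED') → 28
patient=Vik: systolic < 88 OR ward IN ('ER', 'GEN', 'PED') → 28
patient=Wes: systolic < 88 OR ward IN ('ER', 'GEN', 'PED') → 28
patient=Xiu: systolic < 88 OR ward IN ('ER', 'GEN', 'PED') → 28

28, 28, 12, 28, 28, 42, 42, 28, 28, 42, 28, 28, 28, 28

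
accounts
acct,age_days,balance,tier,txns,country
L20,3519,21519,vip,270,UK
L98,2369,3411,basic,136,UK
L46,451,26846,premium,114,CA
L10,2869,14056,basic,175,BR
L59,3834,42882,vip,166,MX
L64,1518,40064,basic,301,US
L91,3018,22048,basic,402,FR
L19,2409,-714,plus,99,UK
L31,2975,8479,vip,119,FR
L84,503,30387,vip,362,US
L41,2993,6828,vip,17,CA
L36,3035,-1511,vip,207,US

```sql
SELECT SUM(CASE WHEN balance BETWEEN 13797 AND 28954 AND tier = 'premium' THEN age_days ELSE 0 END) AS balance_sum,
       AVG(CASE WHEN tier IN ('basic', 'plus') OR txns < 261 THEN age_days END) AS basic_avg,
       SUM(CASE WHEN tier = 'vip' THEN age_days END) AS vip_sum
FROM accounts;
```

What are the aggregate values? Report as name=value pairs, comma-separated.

balance_sum=451, basic_avg=2547.1, vip_sum=16859

[balance_sum: balance BETWEEN 13797 AND 28954 AND tier = 'premium']
acct=L20: ✗
acct=L98: ✗
acct=L46: ✓ → 451
acct=L10: ✗
acct=L59: ✗
acct=L64: ✗
acct=L91: ✗
acct=L19: ✗
acct=L31: ✗
acct=L84: ✗
acct=L41: ✗
acct=L36: ✗
balance_sum = 451
—
[basic_avg: tier IN ('basic', 'plus') OR txns < 261]
acct=L20: ✗
acct=L98: ✓ → 2369
acct=L46: ✓ → 451
acct=L10: ✓ → 2869
acct=L59: ✓ → 3834
acct=L64: ✓ → 1518
acct=L91: ✓ → 3018
acct=L19: ✓ → 2409
acct=L31: ✓ → 2975
acct=L84: ✗
acct=L41: ✓ → 2993
acct=L36: ✓ → 3035
basic_avg = (2369 + 451 + 2869 + 3834 + 1518 + 3018 + 2409 + 2975 + 2993 + 3035) / 10 = 2547.1
—
[vip_sum: tier = 'vip']
acct=L20: ✓ → 3519
acct=L98: ✗
acct=L46: ✗
acct=L10: ✗
acct=L59: ✓ → 3834
acct=L64: ✗
acct=L91: ✗
acct=L19: ✗
acct=L31: ✓ → 2975
acct=L84: ✓ → 503
acct=L41: ✓ → 2993
acct=L36: ✓ → 3035
vip_sum = 3519 + 3834 + 2975 + 503 + 2993 + 3035 = 16859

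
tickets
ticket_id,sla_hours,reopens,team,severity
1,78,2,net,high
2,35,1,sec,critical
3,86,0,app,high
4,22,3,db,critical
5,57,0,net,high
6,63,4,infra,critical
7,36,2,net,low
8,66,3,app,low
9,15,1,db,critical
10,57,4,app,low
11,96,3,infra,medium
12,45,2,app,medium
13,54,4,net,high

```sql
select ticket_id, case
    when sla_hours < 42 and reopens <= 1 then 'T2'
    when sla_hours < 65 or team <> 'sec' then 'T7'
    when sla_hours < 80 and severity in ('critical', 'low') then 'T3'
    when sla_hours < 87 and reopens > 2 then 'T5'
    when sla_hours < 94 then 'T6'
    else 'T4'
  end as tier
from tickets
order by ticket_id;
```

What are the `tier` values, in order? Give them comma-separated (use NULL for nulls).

T7, T2, T7, T7, T7, T7, T7, T7, T2, T7, T7, T7, T7

ticket_id=1: sla_hours < 65 or team <> 'sec' → T7
ticket_id=2: sla_hours < 42 and reopens <= 1 → T2
ticket_id=3: sla_hours < 65 or team <> 'sec' → T7
ticket_id=4: sla_hours < 65 or team <> 'sec' → T7
ticket_id=5: sla_hours < 65 or team <> 'sec' → T7
ticket_id=6: sla_hours < 65 or team <> 'sec' → T7
ticket_id=7: sla_hours < 65 or team <> 'sec' → T7
ticket_id=8: sla_hours < 65 or team <> 'sec' → T7
ticket_id=9: sla_hours < 42 and reopens <= 1 → T2
ticket_id=10: sla_hours < 65 or team <> 'sec' → T7
ticket_id=11: sla_hours < 65 or team <> 'sec' → T7
ticket_id=12: sla_hours < 65 or team <> 'sec' → T7
ticket_id=13: sla_hours < 65 or team <> 'sec' → T7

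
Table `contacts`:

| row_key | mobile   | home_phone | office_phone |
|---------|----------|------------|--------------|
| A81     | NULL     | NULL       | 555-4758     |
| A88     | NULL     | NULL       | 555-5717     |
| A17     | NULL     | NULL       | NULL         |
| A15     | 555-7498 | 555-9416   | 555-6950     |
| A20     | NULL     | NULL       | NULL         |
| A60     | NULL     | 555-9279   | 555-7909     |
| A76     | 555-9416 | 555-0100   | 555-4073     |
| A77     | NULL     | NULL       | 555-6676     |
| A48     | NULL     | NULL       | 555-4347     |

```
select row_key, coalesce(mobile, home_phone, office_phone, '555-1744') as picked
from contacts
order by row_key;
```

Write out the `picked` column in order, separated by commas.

row_key=A15: mobile=555-7498 → 555-7498
row_key=A17: mobile=NULL, home_phone=NULL, office_phone=NULL, → literal 555-1744 → 555-1744
row_key=A20: mobile=NULL, home_phone=NULL, office_phone=NULL, → literal 555-1744 → 555-1744
row_key=A48: mobile=NULL, home_phone=NULL, office_phone=555-4347 → 555-4347
row_key=A60: mobile=NULL, home_phone=555-9279 → 555-9279
row_key=A76: mobile=555-9416 → 555-9416
row_key=A77: mobile=NULL, home_phone=NULL, office_phone=555-6676 → 555-6676
row_key=A81: mobile=NULL, home_phone=NULL, office_phone=555-4758 → 555-4758
row_key=A88: mobile=NULL, home_phone=NULL, office_phone=555-5717 → 555-5717

555-7498, 555-1744, 555-1744, 555-4347, 555-9279, 555-9416, 555-6676, 555-4758, 555-5717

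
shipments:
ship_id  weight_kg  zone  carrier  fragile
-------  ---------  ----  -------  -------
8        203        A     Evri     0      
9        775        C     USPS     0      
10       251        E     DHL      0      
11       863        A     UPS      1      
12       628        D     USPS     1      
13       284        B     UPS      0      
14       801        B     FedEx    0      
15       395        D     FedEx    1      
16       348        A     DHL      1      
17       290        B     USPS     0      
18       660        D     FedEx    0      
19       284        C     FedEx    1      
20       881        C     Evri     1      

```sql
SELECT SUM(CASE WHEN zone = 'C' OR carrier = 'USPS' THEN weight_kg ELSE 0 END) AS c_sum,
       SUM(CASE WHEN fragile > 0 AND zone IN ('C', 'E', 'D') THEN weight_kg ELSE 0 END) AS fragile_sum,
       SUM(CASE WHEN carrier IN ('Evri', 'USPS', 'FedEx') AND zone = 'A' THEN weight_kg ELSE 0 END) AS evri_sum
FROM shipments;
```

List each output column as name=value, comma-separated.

[c_sum: zone = 'C' OR carrier = 'USPS']
ship_id=8: ✗
ship_id=9: ✓ → 775
ship_id=10: ✗
ship_id=11: ✗
ship_id=12: ✓ → 628
ship_id=13: ✗
ship_id=14: ✗
ship_id=15: ✗
ship_id=16: ✗
ship_id=17: ✓ → 290
ship_id=18: ✗
ship_id=19: ✓ → 284
ship_id=20: ✓ → 881
c_sum = 775 + 628 + 290 + 284 + 881 = 2858
—
[fragile_sum: fragile > 0 AND zone IN ('C', 'E', 'D')]
ship_id=8: ✗
ship_id=9: ✗
ship_id=10: ✗
ship_id=11: ✗
ship_id=12: ✓ → 628
ship_id=13: ✗
ship_id=14: ✗
ship_id=15: ✓ → 395
ship_id=16: ✗
ship_id=17: ✗
ship_id=18: ✗
ship_id=19: ✓ → 284
ship_id=20: ✓ → 881
fragile_sum = 628 + 395 + 284 + 881 = 2188
—
[evri_sum: carrier IN ('Evri', 'USPS', 'FedEx') AND zone = 'A']
ship_id=8: ✓ → 203
ship_id=9: ✗
ship_id=10: ✗
ship_id=11: ✗
ship_id=12: ✗
ship_id=13: ✗
ship_id=14: ✗
ship_id=15: ✗
ship_id=16: ✗
ship_id=17: ✗
ship_id=18: ✗
ship_id=19: ✗
ship_id=20: ✗
evri_sum = 203

c_sum=2858, fragile_sum=2188, evri_sum=203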